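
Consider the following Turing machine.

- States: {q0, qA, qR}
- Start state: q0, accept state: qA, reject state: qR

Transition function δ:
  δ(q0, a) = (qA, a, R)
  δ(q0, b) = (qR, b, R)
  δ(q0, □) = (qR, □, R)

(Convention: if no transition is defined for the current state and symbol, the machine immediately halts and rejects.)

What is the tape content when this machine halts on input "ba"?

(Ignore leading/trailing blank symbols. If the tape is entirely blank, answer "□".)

Execution trace:
Initial: [q0]ba
Step 1: δ(q0, b) = (qR, b, R) → b[qR]a

The machine reaches the reject state qR and halts.

Final tape (ignoring leading/trailing blanks): ba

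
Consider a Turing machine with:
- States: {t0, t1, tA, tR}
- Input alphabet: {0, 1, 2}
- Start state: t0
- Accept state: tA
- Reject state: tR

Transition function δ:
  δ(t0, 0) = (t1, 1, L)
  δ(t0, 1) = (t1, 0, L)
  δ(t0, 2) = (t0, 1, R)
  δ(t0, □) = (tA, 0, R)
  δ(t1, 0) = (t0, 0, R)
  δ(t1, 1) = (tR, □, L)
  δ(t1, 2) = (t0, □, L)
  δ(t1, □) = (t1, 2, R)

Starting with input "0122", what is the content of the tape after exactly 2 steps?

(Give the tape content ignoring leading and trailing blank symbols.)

Execution trace:
Initial: [t0]0122
Step 1: δ(t0, 0) = (t1, 1, L) → [t1]□1122
Step 2: δ(t1, □) = (t1, 2, R) → 2[t1]1122

After 2 steps, the tape (ignoring leading/trailing blanks) is: 21122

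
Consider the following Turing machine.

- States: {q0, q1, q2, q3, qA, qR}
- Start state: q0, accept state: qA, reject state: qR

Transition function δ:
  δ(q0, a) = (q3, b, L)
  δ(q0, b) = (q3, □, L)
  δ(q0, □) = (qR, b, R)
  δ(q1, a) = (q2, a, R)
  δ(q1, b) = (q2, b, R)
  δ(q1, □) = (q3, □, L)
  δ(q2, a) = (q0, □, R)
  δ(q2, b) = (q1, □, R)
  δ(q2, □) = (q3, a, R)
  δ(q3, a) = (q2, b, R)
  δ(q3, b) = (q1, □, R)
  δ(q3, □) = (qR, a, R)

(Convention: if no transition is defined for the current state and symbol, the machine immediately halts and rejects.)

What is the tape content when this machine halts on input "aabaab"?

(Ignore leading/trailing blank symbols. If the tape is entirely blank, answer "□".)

Execution trace:
Initial: [q0]aabaab
Step 1: δ(q0, a) = (q3, b, L) → [q3]□babaab
Step 2: δ(q3, □) = (qR, a, R) → a[qR]babaab

The machine reaches the reject state qR and halts.

Final tape (ignoring leading/trailing blanks): ababaab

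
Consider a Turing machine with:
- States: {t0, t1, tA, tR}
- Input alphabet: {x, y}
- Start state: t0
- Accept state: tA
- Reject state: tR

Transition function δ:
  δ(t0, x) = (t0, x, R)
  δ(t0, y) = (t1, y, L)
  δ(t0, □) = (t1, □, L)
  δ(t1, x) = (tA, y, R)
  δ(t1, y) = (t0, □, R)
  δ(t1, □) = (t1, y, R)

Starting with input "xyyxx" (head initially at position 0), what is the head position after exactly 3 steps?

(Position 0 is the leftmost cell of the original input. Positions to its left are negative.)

Execution trace (head position shown):
Step 0: [t0]xyyxx  (head at position 0)
Step 1: move right → x[t0]yyxx  (head at position 1)
Step 2: move left → [t1]xyyxx  (head at position 0)
Step 3: move right → y[tA]yyxx  (head at position 1)

After 3 steps, the head is at position 1.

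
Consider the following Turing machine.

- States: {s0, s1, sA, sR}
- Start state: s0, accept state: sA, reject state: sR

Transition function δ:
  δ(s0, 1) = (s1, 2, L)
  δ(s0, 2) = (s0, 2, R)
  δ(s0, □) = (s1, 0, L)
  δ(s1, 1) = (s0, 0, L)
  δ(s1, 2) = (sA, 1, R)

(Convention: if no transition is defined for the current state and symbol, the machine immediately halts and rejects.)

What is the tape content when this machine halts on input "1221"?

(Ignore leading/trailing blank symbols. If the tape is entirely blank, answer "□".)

Execution trace:
Initial: [s0]1221
Step 1: δ(s0, 1) = (s1, 2, L) → [s1]□2221

No transition is defined for δ(s1, □). By convention the machine halts and rejects.

Final tape (ignoring leading/trailing blanks): 2221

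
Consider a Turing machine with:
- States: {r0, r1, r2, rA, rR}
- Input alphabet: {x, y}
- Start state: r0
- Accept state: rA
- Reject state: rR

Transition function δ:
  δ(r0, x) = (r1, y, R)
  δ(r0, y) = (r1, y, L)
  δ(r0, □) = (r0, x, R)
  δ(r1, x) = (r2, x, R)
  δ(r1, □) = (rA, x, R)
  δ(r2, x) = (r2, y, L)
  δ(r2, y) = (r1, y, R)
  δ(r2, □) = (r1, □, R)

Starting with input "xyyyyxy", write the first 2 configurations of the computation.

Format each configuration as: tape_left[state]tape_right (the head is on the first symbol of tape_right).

Transitions applied:
Step 1: δ(r0, x) = (r1, y, R)

The first 2 configurations are:
[r0]xyyyyxy ⊢ y[r1]yyyyxy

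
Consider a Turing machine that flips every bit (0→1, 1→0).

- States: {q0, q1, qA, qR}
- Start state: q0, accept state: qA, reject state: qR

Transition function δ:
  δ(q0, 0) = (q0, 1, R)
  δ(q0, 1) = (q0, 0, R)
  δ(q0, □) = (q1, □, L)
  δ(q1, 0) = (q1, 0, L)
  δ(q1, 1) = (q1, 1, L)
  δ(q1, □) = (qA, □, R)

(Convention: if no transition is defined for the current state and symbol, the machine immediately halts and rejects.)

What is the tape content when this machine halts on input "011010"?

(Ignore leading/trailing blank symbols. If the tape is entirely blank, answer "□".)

Execution trace:
Initial: [q0]011010
Step 1: δ(q0, 0) = (q0, 1, R) → 1[q0]11010
Step 2: δ(q0, 1) = (q0, 0, R) → 10[q0]1010
Step 3: δ(q0, 1) = (q0, 0, R) → 100[q0]010
Step 4: δ(q0, 0) = (q0, 1, R) → 1001[q0]10
Step 5: δ(q0, 1) = (q0, 0, R) → 10010[q0]0
Step 6: δ(q0, 0) = (q0, 1, R) → 100101[q0]□
Step 7: δ(q0, □) = (q1, □, L) → 10010[q1]1□
Step 8: δ(q1, 1) = (q1, 1, L) → 1001[q1]01□
Step 9: δ(q1, 0) = (q1, 0, L) → 100[q1]101□
Step 10: δ(q1, 1) = (q1, 1, L) → 10[q1]0101□
Step 11: δ(q1, 0) = (q1, 0, L) → 1[q1]00101□
Step 12: δ(q1, 0) = (q1, 0, L) → [q1]100101□
Step 13: δ(q1, 1) = (q1, 1, L) → [q1]□100101□
Step 14: δ(q1, □) = (qA, □, R) → □[qA]100101□

The machine reaches the accept state qA and halts.

Final tape (ignoring leading/trailing blanks): 100101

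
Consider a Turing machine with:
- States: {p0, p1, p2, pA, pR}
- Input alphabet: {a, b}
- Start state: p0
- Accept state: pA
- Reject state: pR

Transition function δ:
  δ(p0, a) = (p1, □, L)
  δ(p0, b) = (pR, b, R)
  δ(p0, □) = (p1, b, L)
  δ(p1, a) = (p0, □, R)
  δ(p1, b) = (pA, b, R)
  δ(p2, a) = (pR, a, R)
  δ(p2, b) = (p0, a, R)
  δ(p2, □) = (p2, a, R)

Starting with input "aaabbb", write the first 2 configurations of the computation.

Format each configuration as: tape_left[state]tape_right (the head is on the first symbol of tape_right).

Transitions applied:
Step 1: δ(p0, a) = (p1, □, L)

The first 2 configurations are:
[p0]aaabbb ⊢ [p1]□□aabbb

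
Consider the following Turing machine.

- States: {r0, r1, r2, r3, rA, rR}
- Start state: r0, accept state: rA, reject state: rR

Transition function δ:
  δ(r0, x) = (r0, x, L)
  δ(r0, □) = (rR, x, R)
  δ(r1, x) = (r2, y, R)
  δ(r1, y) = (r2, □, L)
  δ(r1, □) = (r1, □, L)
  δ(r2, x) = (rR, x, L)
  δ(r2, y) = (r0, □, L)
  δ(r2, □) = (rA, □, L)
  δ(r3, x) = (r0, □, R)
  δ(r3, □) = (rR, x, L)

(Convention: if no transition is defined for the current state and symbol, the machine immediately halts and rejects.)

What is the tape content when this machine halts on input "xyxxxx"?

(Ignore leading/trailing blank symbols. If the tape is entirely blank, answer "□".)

Execution trace:
Initial: [r0]xyxxxx
Step 1: δ(r0, x) = (r0, x, L) → [r0]□xyxxxx
Step 2: δ(r0, □) = (rR, x, R) → x[rR]xyxxxx

The machine reaches the reject state rR and halts.

Final tape (ignoring leading/trailing blanks): xxyxxxx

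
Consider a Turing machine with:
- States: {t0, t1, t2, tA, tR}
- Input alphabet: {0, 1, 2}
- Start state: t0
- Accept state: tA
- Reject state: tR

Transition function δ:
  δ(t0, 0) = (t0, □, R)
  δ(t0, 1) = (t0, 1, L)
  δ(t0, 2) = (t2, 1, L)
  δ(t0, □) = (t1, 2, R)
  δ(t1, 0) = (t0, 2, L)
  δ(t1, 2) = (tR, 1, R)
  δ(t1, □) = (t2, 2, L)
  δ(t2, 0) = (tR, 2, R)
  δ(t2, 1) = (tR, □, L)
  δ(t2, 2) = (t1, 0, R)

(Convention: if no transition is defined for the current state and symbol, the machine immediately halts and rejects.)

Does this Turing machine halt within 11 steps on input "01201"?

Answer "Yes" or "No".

Execution trace:
Initial: [t0]01201
Step 1: δ(t0, 0) = (t0, □, R) → □[t0]1201
Step 2: δ(t0, 1) = (t0, 1, L) → [t0]□1201
Step 3: δ(t0, □) = (t1, 2, R) → 2[t1]1201

No transition is defined for δ(t1, 1). By convention the machine halts and rejects.
The machine halted after 3 steps (within the 11-step bound).

Answer: Yes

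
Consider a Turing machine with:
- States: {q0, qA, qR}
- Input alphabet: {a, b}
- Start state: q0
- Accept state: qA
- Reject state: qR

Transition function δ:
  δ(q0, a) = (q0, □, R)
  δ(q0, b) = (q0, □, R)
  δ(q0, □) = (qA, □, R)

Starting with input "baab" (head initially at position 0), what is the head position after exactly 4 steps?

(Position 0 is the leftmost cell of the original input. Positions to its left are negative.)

Execution trace (head position shown):
Step 0: [q0]baab  (head at position 0)
Step 1: move right → □[q0]aab  (head at position 1)
Step 2: move right → □□[q0]ab  (head at position 2)
Step 3: move right → □□□[q0]b  (head at position 3)
Step 4: move right → □□□□[q0]□  (head at position 4)

After 4 steps, the head is at position 4.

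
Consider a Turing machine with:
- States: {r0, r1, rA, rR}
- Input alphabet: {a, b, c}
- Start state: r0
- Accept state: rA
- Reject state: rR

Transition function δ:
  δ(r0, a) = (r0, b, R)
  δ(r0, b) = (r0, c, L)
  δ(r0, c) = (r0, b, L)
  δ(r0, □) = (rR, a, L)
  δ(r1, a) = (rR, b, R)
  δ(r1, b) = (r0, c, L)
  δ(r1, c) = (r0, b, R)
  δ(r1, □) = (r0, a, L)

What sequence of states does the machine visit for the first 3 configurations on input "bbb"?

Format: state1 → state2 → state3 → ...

Execution trace:
Initial: [r0]bbb
Step 1: δ(r0, b) = (r0, c, L) → [r0]□cbb
Step 2: δ(r0, □) = (rR, a, L) → [rR]□acbb

The machine reaches the reject state rR and halts.

State sequence: r0 → r0 → rR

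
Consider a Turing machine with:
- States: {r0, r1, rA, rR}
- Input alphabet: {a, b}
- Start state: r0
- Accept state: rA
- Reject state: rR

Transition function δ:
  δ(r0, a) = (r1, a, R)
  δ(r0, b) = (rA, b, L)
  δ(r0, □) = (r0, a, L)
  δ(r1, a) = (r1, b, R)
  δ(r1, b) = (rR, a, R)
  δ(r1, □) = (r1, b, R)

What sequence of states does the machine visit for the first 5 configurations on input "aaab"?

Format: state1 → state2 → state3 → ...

Execution trace:
Initial: [r0]aaab
Step 1: δ(r0, a) = (r1, a, R) → a[r1]aab
Step 2: δ(r1, a) = (r1, b, R) → ab[r1]ab
Step 3: δ(r1, a) = (r1, b, R) → abb[r1]b
Step 4: δ(r1, b) = (rR, a, R) → abba[rR]□

The machine reaches the reject state rR and halts.

State sequence: r0 → r1 → r1 → r1 → rR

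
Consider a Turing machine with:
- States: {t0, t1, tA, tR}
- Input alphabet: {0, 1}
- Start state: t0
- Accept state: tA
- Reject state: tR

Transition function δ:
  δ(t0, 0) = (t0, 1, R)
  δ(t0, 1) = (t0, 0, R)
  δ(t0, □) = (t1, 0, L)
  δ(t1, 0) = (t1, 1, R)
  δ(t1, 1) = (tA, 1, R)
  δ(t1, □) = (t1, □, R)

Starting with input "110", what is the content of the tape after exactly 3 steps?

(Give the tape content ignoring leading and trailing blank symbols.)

Execution trace:
Initial: [t0]110
Step 1: δ(t0, 1) = (t0, 0, R) → 0[t0]10
Step 2: δ(t0, 1) = (t0, 0, R) → 00[t0]0
Step 3: δ(t0, 0) = (t0, 1, R) → 001[t0]□

After 3 steps, the tape (ignoring leading/trailing blanks) is: 001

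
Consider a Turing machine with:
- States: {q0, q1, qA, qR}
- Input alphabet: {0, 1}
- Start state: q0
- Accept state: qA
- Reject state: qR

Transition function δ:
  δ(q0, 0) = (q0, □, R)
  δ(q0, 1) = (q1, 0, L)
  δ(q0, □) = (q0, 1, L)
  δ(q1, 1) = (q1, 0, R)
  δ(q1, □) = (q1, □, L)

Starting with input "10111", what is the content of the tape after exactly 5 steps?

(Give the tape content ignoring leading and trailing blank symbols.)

Execution trace:
Initial: [q0]10111
Step 1: δ(q0, 1) = (q1, 0, L) → [q1]□00111
Step 2: δ(q1, □) = (q1, □, L) → [q1]□□00111
Step 3: δ(q1, □) = (q1, □, L) → [q1]□□□00111
Step 4: δ(q1, □) = (q1, □, L) → [q1]□□□□00111
Step 5: δ(q1, □) = (q1, □, L) → [q1]□□□□□00111

After 5 steps, the tape (ignoring leading/trailing blanks) is: 00111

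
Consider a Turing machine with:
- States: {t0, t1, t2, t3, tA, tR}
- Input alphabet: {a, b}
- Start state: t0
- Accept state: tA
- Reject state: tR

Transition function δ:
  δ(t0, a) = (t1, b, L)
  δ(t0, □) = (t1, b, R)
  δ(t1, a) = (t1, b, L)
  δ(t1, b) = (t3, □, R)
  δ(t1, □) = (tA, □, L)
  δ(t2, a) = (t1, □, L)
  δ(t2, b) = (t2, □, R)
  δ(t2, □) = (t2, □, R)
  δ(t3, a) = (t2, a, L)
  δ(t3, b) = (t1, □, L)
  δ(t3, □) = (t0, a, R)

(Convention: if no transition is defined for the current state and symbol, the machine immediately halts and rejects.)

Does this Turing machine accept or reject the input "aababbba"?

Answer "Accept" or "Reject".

Execution trace:
Initial: [t0]aababbba
Step 1: δ(t0, a) = (t1, b, L) → [t1]□bababbba
Step 2: δ(t1, □) = (tA, □, L) → [tA]□□bababbba

The machine reaches the accept state tA and halts.

Answer: Accept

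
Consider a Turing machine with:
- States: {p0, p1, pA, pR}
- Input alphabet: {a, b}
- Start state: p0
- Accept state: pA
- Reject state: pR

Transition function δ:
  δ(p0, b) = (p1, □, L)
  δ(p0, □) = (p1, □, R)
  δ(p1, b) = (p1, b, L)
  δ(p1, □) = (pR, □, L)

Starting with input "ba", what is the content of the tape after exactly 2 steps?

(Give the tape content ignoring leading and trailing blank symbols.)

Execution trace:
Initial: [p0]ba
Step 1: δ(p0, b) = (p1, □, L) → [p1]□□a
Step 2: δ(p1, □) = (pR, □, L) → [pR]□□□a

The machine reaches the reject state pR and halts.

After 2 steps, the tape (ignoring leading/trailing blanks) is: a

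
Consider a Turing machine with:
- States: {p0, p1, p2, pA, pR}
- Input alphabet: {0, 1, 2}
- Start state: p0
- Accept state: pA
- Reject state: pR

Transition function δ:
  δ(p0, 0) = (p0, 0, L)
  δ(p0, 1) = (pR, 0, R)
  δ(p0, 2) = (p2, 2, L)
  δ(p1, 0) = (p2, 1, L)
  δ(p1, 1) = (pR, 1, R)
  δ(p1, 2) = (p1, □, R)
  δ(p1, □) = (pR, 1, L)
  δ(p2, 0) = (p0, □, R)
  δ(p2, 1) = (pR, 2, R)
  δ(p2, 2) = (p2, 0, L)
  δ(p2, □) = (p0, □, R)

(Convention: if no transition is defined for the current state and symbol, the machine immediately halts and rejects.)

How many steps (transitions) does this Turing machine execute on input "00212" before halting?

Execution trace:
Initial: [p0]00212
Step 1: δ(p0, 0) = (p0, 0, L) → [p0]□00212

No transition is defined for δ(p0, □). By convention the machine halts and rejects.

The machine executed 1 step before halting.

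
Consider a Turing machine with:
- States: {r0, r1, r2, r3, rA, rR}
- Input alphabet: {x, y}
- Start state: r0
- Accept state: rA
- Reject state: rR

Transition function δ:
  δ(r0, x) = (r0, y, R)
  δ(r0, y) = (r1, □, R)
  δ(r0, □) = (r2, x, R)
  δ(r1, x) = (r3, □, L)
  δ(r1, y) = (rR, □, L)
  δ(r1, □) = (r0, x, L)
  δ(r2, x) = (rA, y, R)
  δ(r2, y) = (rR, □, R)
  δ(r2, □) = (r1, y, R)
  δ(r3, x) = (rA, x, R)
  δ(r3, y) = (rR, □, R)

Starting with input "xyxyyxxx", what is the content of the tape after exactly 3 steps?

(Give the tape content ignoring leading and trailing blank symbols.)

Execution trace:
Initial: [r0]xyxyyxxx
Step 1: δ(r0, x) = (r0, y, R) → y[r0]yxyyxxx
Step 2: δ(r0, y) = (r1, □, R) → y□[r1]xyyxxx
Step 3: δ(r1, x) = (r3, □, L) → y[r3]□□yyxxx

No transition is defined for δ(r3, □). By convention the machine halts and rejects.

After 3 steps, the tape (ignoring leading/trailing blanks) is: y□□yyxxx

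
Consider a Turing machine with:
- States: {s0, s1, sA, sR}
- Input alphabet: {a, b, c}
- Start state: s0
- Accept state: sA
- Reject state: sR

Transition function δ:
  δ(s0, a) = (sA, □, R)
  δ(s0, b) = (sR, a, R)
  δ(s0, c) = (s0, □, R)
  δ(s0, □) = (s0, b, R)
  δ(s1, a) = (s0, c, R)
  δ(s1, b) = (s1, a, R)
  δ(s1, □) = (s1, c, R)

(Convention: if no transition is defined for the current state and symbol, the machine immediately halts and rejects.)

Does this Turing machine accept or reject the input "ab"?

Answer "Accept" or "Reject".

Execution trace:
Initial: [s0]ab
Step 1: δ(s0, a) = (sA, □, R) → □[sA]b

The machine reaches the accept state sA and halts.

Answer: Accept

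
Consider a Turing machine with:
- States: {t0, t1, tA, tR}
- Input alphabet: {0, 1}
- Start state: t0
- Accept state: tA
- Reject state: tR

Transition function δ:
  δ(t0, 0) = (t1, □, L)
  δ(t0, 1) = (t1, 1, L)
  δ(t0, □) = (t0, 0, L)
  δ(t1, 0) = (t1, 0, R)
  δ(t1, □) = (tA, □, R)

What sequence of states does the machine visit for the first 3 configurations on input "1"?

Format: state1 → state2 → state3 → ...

Execution trace:
Initial: [t0]1
Step 1: δ(t0, 1) = (t1, 1, L) → [t1]□1
Step 2: δ(t1, □) = (tA, □, R) → □[tA]1

The machine reaches the accept state tA and halts.

State sequence: t0 → t1 → tA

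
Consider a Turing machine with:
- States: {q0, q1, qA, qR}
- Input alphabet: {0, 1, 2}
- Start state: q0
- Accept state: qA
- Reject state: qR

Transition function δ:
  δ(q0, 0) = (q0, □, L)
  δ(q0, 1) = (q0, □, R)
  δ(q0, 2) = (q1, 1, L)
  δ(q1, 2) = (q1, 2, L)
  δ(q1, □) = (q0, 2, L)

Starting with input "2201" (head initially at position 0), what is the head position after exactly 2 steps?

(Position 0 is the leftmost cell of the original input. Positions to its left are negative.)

Execution trace (head position shown):
Step 0: [q0]2201  (head at position 0)
Step 1: move left → [q1]□1201  (head at position -1)
Step 2: move left → [q0]□21201  (head at position -2)

After 2 steps, the head is at position -2.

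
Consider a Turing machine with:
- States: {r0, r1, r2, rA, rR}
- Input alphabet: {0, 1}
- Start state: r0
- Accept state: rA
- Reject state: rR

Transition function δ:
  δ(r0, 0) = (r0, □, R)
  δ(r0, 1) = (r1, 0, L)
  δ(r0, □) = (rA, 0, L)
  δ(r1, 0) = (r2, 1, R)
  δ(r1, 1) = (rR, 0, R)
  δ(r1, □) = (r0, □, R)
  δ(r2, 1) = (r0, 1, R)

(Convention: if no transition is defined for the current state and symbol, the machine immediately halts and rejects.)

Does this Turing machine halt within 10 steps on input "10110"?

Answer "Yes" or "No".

Execution trace:
Initial: [r0]10110
Step 1: δ(r0, 1) = (r1, 0, L) → [r1]□00110
Step 2: δ(r1, □) = (r0, □, R) → □[r0]00110
Step 3: δ(r0, 0) = (r0, □, R) → □□[r0]0110
Step 4: δ(r0, 0) = (r0, □, R) → □□□[r0]110
Step 5: δ(r0, 1) = (r1, 0, L) → □□[r1]□010
Step 6: δ(r1, □) = (r0, □, R) → □□□[r0]010
Step 7: δ(r0, 0) = (r0, □, R) → □□□□[r0]10
Step 8: δ(r0, 1) = (r1, 0, L) → □□□[r1]□00
Step 9: δ(r1, □) = (r0, □, R) → □□□□[r0]00
Step 10: δ(r0, 0) = (r0, □, R) → □□□□□[r0]0

The machine has not reached a halting state after 10 steps.
The machine did not halt within the 10-step bound.

Answer: No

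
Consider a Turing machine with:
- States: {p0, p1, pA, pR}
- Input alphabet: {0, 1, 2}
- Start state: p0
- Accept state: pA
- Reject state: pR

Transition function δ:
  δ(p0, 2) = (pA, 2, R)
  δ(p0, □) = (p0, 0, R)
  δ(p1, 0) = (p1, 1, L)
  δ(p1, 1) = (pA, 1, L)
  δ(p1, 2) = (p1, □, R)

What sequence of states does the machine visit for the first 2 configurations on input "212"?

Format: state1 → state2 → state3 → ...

Execution trace:
Initial: [p0]212
Step 1: δ(p0, 2) = (pA, 2, R) → 2[pA]12

The machine reaches the accept state pA and halts.

State sequence: p0 → pA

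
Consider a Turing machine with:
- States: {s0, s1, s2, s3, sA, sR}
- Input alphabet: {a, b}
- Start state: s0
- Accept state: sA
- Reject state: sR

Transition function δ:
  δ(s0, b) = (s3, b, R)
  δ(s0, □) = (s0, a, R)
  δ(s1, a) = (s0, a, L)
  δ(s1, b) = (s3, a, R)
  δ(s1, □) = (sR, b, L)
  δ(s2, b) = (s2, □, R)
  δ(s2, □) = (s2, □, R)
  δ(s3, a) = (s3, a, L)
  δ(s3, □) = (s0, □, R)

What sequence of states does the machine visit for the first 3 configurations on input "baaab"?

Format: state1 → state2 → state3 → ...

Execution trace:
Initial: [s0]baaab
Step 1: δ(s0, b) = (s3, b, R) → b[s3]aaab
Step 2: δ(s3, a) = (s3, a, L) → [s3]baaab

No transition is defined for δ(s3, b). By convention the machine halts and rejects.

State sequence: s0 → s3 → s3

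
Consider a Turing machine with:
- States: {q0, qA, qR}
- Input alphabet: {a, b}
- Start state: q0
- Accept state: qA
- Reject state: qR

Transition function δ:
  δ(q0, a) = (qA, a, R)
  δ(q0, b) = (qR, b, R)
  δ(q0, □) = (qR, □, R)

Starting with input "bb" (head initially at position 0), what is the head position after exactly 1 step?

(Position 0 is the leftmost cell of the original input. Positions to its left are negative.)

Execution trace (head position shown):
Step 0: [q0]bb  (head at position 0)
Step 1: move right → b[qR]b  (head at position 1)

After 1 step, the head is at position 1.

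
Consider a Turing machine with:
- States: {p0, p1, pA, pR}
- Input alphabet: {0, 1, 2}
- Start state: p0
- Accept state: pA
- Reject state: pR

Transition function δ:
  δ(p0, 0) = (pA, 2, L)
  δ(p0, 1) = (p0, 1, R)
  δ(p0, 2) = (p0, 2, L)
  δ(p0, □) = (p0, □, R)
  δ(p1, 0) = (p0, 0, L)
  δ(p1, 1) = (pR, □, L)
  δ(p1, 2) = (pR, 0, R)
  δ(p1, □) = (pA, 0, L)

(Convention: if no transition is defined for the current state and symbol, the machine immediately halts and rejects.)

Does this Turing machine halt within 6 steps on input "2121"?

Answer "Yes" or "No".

Execution trace:
Initial: [p0]2121
Step 1: δ(p0, 2) = (p0, 2, L) → [p0]□2121
Step 2: δ(p0, □) = (p0, □, R) → □[p0]2121
Step 3: δ(p0, 2) = (p0, 2, L) → [p0]□2121
Step 4: δ(p0, □) = (p0, □, R) → □[p0]2121
Step 5: δ(p0, 2) = (p0, 2, L) → [p0]□2121
Step 6: δ(p0, □) = (p0, □, R) → □[p0]2121

The machine has not reached a halting state after 6 steps.
The machine did not halt within the 6-step bound.

Answer: No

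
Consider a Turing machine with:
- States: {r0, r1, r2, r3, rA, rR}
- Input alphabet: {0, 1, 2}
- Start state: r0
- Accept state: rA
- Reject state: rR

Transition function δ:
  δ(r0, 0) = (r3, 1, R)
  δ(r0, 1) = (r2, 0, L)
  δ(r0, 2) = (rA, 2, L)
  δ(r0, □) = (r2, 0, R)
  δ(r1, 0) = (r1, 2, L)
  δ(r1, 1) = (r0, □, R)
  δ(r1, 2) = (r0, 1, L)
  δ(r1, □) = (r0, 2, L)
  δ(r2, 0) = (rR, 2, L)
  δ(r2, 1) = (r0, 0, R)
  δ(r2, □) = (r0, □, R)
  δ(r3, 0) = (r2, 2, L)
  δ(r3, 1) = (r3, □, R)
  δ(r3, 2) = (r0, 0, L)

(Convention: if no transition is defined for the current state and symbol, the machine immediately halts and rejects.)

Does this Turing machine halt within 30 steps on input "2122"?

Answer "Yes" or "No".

Execution trace:
Initial: [r0]2122
Step 1: δ(r0, 2) = (rA, 2, L) → [rA]□2122

The machine reaches the accept state rA and halts.
The machine halted after 1 step (within the 30-step bound).

Answer: Yes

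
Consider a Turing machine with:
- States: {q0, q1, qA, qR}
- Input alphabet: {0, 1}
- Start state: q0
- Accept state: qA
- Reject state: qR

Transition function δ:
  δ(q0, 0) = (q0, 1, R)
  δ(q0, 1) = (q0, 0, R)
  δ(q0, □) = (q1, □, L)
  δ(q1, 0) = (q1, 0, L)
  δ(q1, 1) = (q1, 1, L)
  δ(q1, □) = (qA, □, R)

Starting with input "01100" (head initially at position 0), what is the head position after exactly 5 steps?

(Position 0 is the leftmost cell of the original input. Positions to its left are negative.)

Execution trace (head position shown):
Step 0: [q0]01100  (head at position 0)
Step 1: move right → 1[q0]1100  (head at position 1)
Step 2: move right → 10[q0]100  (head at position 2)
Step 3: move right → 100[q0]00  (head at position 3)
Step 4: move right → 1001[q0]0  (head at position 4)
Step 5: move right → 10011[q0]□  (head at position 5)

After 5 steps, the head is at position 5.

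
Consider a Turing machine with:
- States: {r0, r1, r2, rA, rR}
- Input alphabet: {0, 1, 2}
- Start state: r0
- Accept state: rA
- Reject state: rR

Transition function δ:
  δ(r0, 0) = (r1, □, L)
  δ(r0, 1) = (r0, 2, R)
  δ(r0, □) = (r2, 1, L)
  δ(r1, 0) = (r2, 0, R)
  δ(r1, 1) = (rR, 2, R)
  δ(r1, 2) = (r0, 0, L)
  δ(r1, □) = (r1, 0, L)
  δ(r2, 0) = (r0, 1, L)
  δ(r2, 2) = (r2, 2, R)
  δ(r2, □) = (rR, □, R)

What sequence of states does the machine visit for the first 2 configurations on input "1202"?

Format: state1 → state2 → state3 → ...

Execution trace:
Initial: [r0]1202
Step 1: δ(r0, 1) = (r0, 2, R) → 2[r0]202

No transition is defined for δ(r0, 2). By convention the machine halts and rejects.

State sequence: r0 → r0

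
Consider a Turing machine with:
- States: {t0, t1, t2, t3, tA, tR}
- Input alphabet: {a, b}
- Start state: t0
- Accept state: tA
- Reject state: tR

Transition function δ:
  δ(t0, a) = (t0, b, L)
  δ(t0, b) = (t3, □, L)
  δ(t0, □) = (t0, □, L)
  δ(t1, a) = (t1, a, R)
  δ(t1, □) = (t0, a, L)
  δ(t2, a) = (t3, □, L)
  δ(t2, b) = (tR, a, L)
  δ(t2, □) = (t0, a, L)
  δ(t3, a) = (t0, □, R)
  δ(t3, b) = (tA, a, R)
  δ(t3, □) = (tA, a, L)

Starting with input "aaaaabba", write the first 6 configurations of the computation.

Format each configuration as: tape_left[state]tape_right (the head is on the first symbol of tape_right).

Transitions applied:
Step 1: δ(t0, a) = (t0, b, L)
Step 2: δ(t0, □) = (t0, □, L)
Step 3: δ(t0, □) = (t0, □, L)
Step 4: δ(t0, □) = (t0, □, L)
Step 5: δ(t0, □) = (t0, □, L)

The first 6 configurations are:
[t0]aaaaabba ⊢ [t0]□baaaabba ⊢ [t0]□□baaaabba ⊢ [t0]□□□baaaabba ⊢ [t0]□□□□baaaabba ⊢ [t0]□□□□□baaaabba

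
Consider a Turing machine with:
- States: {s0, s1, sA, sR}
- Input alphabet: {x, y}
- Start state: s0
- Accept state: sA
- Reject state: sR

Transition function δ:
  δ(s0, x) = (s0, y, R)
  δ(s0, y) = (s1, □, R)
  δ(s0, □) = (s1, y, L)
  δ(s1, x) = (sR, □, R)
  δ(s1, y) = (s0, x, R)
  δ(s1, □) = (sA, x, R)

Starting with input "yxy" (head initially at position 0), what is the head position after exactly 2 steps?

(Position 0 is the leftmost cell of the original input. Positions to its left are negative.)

Execution trace (head position shown):
Step 0: [s0]yxy  (head at position 0)
Step 1: move right → □[s1]xy  (head at position 1)
Step 2: move right → □□[sR]y  (head at position 2)

After 2 steps, the head is at position 2.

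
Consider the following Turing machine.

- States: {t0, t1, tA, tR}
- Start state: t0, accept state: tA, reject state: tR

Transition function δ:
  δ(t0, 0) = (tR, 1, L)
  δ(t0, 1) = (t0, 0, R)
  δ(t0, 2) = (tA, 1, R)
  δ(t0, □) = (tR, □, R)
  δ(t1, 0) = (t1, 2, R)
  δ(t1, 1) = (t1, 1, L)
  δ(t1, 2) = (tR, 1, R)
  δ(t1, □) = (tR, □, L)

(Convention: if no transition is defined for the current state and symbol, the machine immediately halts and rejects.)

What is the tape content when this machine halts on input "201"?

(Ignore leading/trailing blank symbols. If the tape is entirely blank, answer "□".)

Execution trace:
Initial: [t0]201
Step 1: δ(t0, 2) = (tA, 1, R) → 1[tA]01

The machine reaches the accept state tA and halts.

Final tape (ignoring leading/trailing blanks): 101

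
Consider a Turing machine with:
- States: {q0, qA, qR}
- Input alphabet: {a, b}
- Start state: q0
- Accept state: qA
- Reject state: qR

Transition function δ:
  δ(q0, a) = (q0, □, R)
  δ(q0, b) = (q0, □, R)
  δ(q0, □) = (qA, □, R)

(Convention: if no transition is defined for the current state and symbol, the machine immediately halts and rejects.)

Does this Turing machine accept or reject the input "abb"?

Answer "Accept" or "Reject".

Execution trace:
Initial: [q0]abb
Step 1: δ(q0, a) = (q0, □, R) → □[q0]bb
Step 2: δ(q0, b) = (q0, □, R) → □□[q0]b
Step 3: δ(q0, b) = (q0, □, R) → □□□[q0]□
Step 4: δ(q0, □) = (qA, □, R) → □□□□[qA]□

The machine reaches the accept state qA and halts.

Answer: Accept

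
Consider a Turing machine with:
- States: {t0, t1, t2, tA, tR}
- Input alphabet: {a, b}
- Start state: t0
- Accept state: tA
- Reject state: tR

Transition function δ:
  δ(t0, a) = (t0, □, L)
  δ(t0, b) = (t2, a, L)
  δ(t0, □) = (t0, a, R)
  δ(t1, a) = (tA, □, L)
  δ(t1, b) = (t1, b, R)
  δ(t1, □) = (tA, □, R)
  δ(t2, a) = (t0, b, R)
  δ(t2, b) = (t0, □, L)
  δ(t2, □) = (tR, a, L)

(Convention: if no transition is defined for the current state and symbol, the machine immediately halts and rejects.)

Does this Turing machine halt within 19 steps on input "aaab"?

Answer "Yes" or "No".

Execution trace:
Initial: [t0]aaab
Step 1: δ(t0, a) = (t0, □, L) → [t0]□□aab
Step 2: δ(t0, □) = (t0, a, R) → a[t0]□aab
Step 3: δ(t0, □) = (t0, a, R) → aa[t0]aab
Step 4: δ(t0, a) = (t0, □, L) → a[t0]a□ab
Step 5: δ(t0, a) = (t0, □, L) → [t0]a□□ab
Step 6: δ(t0, a) = (t0, □, L) → [t0]□□□□ab
Step 7: δ(t0, □) = (t0, a, R) → a[t0]□□□ab
Step 8: δ(t0, □) = (t0, a, R) → aa[t0]□□ab
Step 9: δ(t0, □) = (t0, a, R) → aaa[t0]□ab
Step 10: δ(t0, □) = (t0, a, R) → aaaa[t0]ab
Step 11: δ(t0, a) = (t0, □, L) → aaa[t0]a□b
Step 12: δ(t0, a) = (t0, □, L) → aa[t0]a□□b
Step 13: δ(t0, a) = (t0, □, L) → a[t0]a□□□b
Step 14: δ(t0, a) = (t0, □, L) → [t0]a□□□□b
Step 15: δ(t0, a) = (t0, □, L) → [t0]□□□□□□b
Step 16: δ(t0, □) = (t0, a, R) → a[t0]□□□□□b
Step 17: δ(t0, □) = (t0, a, R) → aa[t0]□□□□b
Step 18: δ(t0, □) = (t0, a, R) → aaa[t0]□□□b
Step 19: δ(t0, □) = (t0, a, R) → aaaa[t0]□□b

The machine has not reached a halting state after 19 steps.
The machine did not halt within the 19-step bound.

Answer: No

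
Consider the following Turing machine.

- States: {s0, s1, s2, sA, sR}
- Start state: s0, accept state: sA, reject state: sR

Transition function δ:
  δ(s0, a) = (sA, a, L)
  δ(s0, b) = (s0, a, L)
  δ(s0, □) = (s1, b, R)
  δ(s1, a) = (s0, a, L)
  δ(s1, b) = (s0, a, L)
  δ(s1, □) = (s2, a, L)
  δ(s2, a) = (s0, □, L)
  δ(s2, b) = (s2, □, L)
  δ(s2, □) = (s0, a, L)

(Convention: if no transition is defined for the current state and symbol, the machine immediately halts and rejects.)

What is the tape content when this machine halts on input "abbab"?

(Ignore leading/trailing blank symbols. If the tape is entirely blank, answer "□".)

Execution trace:
Initial: [s0]abbab
Step 1: δ(s0, a) = (sA, a, L) → [sA]□abbab

The machine reaches the accept state sA and halts.

Final tape (ignoring leading/trailing blanks): abbab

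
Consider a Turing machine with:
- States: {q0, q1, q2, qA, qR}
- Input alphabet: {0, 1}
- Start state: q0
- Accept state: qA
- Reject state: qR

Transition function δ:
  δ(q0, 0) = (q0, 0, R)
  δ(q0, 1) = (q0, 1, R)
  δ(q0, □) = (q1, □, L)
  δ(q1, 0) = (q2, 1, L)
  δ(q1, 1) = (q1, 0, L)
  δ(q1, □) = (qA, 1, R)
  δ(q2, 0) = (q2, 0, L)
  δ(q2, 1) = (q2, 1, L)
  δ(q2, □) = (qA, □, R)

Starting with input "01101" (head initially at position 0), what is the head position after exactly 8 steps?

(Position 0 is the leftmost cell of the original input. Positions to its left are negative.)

Execution trace (head position shown):
Step 0: [q0]01101  (head at position 0)
Step 1: move right → 0[q0]1101  (head at position 1)
Step 2: move right → 01[q0]101  (head at position 2)
Step 3: move right → 011[q0]01  (head at position 3)
Step 4: move right → 0110[q0]1  (head at position 4)
Step 5: move right → 01101[q0]□  (head at position 5)
Step 6: move left → 0110[q1]1□  (head at position 4)
Step 7: move left → 011[q1]00□  (head at position 3)
Step 8: move left → 01[q2]110□  (head at position 2)

After 8 steps, the head is at position 2.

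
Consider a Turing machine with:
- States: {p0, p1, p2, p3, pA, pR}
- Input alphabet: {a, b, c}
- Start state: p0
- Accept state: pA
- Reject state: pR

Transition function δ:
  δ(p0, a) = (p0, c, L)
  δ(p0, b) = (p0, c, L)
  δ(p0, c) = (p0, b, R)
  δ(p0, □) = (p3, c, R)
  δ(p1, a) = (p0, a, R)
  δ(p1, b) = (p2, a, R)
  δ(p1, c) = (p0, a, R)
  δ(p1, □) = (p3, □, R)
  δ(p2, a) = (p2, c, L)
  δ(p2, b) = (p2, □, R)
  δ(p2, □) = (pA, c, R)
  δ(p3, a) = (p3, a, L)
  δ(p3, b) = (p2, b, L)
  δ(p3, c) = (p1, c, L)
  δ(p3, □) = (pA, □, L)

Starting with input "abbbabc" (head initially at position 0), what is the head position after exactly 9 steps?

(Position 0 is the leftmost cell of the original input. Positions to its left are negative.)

Execution trace (head position shown):
Step 0: [p0]abbbabc  (head at position 0)
Step 1: move left → [p0]□cbbbabc  (head at position -1)
Step 2: move right → c[p3]cbbbabc  (head at position 0)
Step 3: move left → [p1]ccbbbabc  (head at position -1)
Step 4: move right → a[p0]cbbbabc  (head at position 0)
Step 5: move right → ab[p0]bbbabc  (head at position 1)
Step 6: move left → a[p0]bcbbabc  (head at position 0)
Step 7: move left → [p0]accbbabc  (head at position -1)
Step 8: move left → [p0]□cccbbabc  (head at position -2)
Step 9: move right → c[p3]cccbbabc  (head at position -1)

After 9 steps, the head is at position -1.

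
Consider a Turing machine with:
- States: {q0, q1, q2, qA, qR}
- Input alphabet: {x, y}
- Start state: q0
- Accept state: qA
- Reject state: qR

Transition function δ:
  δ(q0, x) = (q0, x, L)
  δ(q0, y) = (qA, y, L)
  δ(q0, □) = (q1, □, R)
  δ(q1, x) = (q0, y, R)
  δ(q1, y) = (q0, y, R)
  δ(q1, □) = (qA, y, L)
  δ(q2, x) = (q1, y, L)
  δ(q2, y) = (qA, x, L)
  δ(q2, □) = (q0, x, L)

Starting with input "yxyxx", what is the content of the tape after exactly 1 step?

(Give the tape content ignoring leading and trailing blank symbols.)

Execution trace:
Initial: [q0]yxyxx
Step 1: δ(q0, y) = (qA, y, L) → [qA]□yxyxx

The machine reaches the accept state qA and halts.

After 1 step, the tape (ignoring leading/trailing blanks) is: yxyxx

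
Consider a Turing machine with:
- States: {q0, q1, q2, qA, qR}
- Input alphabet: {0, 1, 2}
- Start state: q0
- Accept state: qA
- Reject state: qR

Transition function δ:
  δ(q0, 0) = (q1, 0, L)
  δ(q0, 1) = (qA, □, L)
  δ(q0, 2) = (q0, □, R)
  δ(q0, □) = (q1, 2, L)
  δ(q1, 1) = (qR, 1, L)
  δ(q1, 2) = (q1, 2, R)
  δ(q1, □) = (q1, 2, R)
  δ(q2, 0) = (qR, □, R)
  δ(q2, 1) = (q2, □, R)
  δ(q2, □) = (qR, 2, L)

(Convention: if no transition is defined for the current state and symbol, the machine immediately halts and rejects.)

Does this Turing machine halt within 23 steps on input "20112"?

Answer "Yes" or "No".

Execution trace:
Initial: [q0]20112
Step 1: δ(q0, 2) = (q0, □, R) → □[q0]0112
Step 2: δ(q0, 0) = (q1, 0, L) → [q1]□0112
Step 3: δ(q1, □) = (q1, 2, R) → 2[q1]0112

No transition is defined for δ(q1, 0). By convention the machine halts and rejects.
The machine halted after 3 steps (within the 23-step bound).

Answer: Yes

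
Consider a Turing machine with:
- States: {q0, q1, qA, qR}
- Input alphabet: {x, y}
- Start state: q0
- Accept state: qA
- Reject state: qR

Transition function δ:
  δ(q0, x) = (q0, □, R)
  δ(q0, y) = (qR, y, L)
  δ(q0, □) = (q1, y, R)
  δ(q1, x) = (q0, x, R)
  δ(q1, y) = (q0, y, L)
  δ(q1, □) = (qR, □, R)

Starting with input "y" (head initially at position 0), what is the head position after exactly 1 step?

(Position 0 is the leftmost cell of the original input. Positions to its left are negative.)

Execution trace (head position shown):
Step 0: [q0]y  (head at position 0)
Step 1: move left → [qR]□y  (head at position -1)

After 1 step, the head is at position -1.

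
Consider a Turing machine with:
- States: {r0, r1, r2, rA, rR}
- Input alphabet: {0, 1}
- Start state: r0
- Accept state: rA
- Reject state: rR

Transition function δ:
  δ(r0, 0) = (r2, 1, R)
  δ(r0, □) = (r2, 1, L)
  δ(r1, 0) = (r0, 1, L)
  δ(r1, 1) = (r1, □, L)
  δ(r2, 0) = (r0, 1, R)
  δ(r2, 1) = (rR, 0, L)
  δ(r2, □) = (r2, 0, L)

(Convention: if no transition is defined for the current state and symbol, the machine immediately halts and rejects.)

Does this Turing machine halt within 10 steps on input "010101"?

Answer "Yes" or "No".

Execution trace:
Initial: [r0]010101
Step 1: δ(r0, 0) = (r2, 1, R) → 1[r2]10101
Step 2: δ(r2, 1) = (rR, 0, L) → [rR]100101

The machine reaches the reject state rR and halts.
The machine halted after 2 steps (within the 10-step bound).

Answer: Yes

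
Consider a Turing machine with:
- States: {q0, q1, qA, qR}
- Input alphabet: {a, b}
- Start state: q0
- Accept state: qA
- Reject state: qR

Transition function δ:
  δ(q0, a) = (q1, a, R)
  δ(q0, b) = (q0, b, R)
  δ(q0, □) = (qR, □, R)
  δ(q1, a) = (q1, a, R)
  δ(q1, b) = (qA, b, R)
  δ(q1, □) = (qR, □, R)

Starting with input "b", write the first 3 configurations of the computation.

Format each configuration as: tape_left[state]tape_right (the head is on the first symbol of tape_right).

Transitions applied:
Step 1: δ(q0, b) = (q0, b, R)
Step 2: δ(q0, □) = (qR, □, R)

The first 3 configurations are:
[q0]b ⊢ b[q0]□ ⊢ b□[qR]□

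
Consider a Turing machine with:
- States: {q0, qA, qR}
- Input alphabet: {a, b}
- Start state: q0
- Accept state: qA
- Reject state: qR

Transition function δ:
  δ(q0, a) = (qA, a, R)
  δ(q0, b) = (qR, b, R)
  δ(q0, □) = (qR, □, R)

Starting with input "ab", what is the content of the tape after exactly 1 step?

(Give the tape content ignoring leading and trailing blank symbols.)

Execution trace:
Initial: [q0]ab
Step 1: δ(q0, a) = (qA, a, R) → a[qA]b

The machine reaches the accept state qA and halts.

After 1 step, the tape (ignoring leading/trailing blanks) is: ab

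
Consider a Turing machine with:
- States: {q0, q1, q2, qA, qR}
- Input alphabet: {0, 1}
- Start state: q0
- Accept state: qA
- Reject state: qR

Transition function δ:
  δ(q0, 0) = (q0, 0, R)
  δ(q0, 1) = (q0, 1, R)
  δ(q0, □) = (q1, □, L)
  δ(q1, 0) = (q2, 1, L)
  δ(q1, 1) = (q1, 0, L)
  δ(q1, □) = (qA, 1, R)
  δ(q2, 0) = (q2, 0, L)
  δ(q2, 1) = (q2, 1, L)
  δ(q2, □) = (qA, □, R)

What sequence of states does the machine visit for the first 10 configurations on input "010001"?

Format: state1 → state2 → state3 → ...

Execution trace:
Initial: [q0]010001
Step 1: δ(q0, 0) = (q0, 0, R) → 0[q0]10001
Step 2: δ(q0, 1) = (q0, 1, R) → 01[q0]0001
Step 3: δ(q0, 0) = (q0, 0, R) → 010[q0]001
Step 4: δ(q0, 0) = (q0, 0, R) → 0100[q0]01
Step 5: δ(q0, 0) = (q0, 0, R) → 01000[q0]1
Step 6: δ(q0, 1) = (q0, 1, R) → 010001[q0]□
Step 7: δ(q0, □) = (q1, □, L) → 01000[q1]1□
Step 8: δ(q1, 1) = (q1, 0, L) → 0100[q1]00□
Step 9: δ(q1, 0) = (q2, 1, L) → 010[q2]010□

State sequence: q0 → q0 → q0 → q0 → q0 → q0 → q0 → q1 → q1 → q2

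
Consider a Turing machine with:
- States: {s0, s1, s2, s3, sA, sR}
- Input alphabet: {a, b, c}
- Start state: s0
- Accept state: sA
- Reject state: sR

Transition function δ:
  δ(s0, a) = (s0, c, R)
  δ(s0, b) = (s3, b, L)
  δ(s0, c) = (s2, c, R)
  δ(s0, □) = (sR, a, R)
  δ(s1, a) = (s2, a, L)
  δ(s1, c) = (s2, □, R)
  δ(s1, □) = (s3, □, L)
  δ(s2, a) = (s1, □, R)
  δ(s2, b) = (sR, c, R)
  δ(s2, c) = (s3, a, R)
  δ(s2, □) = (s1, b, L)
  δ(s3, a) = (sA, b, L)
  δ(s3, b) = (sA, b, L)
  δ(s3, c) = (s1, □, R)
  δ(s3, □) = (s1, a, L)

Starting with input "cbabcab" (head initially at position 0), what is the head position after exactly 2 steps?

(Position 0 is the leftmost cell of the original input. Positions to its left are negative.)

Execution trace (head position shown):
Step 0: [s0]cbabcab  (head at position 0)
Step 1: move right → c[s2]babcab  (head at position 1)
Step 2: move right → cc[sR]abcab  (head at position 2)

After 2 steps, the head is at position 2.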